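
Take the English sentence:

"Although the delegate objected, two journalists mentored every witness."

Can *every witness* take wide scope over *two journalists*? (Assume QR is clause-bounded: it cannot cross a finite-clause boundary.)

Yes

Neither queried DP is inside the adjunct, so the adjunct-island constraint does not apply.
Since no island is crossed, the inverse ordering is licensed alongside surface scope.
Both orderings are possible: *two journalists* > *every witness* and *every witness* > *two journalists*.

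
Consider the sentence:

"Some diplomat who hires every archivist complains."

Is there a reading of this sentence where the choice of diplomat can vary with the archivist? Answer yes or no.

No

This is the *every archivist* > *some diplomat* reading.
*every archivist* sits inside the relative clause *who hires every archivist*.
Relative clauses block scope extraction: QR cannot target a position outside the modified NP.
Hence only narrow scope for *every archivist* (under *some diplomat*) survives.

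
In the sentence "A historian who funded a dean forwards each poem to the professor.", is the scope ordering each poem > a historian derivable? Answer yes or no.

The RC *who funded a dean* is an island, but *each poem* is not inside it — it is the matrix object, a clausemate of *a historian*.
No island intervenes, so both surface and inverse scope are derivable.
Both orderings are possible: *a historian* > *each poem* and *each poem* > *a historian*.

Yes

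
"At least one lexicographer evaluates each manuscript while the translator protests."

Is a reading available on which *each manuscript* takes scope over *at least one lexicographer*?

The adjunct island is irrelevant here — *each manuscript* and *at least one lexicographer* are both in the matrix clause.
Since no island is crossed, the inverse ordering is licensed alongside surface scope.
So *each manuscript* > *at least one lexicographer* is among the available readings.

Yes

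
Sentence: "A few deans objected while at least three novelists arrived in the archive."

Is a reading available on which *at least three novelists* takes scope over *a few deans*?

No

*at least three novelists* sits inside the adjunct clause *while at least three novelists arrived in the archive*.
Since the clause is an adjunct (not a complement), the Adjunct Condition blocks QR across its edge.
So the wide-scope reading for *at least three novelists* is blocked.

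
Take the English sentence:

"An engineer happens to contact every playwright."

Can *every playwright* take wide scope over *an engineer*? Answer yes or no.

Raising constructions are monoclausal for scope purposes; *every playwright* is not separated from *an engineer* by any island.
QR within a single clause is free, so the lower quantifier may take scope over the higher one.

Yes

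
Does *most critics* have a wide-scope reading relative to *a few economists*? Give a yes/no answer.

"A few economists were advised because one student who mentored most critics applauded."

No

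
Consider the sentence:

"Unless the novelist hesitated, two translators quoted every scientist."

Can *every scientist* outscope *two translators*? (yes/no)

Yes

The adjunct clause does not contain *every scientist*, which is the matrix object.
Nothing blocks QR of the lower DP to a position above the higher one, so inverse scope is available.
Both orderings are possible: *two translators* > *every scientist* and *every scientist* > *two translators*.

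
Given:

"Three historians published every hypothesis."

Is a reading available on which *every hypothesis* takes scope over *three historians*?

Yes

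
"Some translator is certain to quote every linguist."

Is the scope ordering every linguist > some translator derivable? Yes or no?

*every linguist* is inside a raising infinitive, which is transparent to QR (no CP barrier), so it behaves as a matrix argument.
Since no island is crossed, the inverse ordering is licensed alongside surface scope.
The sentence is scopally ambiguous between *some translator* > *every linguist* and *every linguist* > *some translator*.

Yes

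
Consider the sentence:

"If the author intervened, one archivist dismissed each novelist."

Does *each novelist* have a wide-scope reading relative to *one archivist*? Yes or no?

Yes

*each novelist* is a matrix argument; the adjunct is an island but the target quantifier is outside it.
QR within a single clause is free, so the lower quantifier may take scope over the higher one.
So *each novelist* > *one archivist* is among the available readings.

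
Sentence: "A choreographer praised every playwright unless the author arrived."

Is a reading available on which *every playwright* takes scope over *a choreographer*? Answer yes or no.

Yes

The adjunct clause does not contain *every playwright*, which is the matrix object.
Clause-internal QR can adjoin the lower DP above the subject, yielding the inverse reading.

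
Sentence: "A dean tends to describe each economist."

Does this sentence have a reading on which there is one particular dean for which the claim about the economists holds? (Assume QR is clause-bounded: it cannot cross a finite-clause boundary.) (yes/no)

Yes

That reading corresponds to *a dean* > *each economist*.
Nothing needs to raise for *a dean* > *each economist*, so no island constraint is at stake.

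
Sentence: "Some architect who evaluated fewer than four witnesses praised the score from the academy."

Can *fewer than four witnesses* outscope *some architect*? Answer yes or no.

No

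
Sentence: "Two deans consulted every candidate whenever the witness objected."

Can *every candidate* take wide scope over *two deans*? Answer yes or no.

The adjunct clause does not contain *every candidate*, which is the matrix object.
QR within a single clause is free, so the lower quantifier may take scope over the higher one.
So *every candidate* > *two deans* is among the available readings.

Yes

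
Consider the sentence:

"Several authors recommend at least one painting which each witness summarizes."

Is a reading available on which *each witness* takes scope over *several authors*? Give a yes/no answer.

*each witness* sits inside the relative clause *which each witness summarizes* modifying *at least one painting*.
The relative clause forms an island for QR, so the quantifier is confined to the head noun's restrictor.
So *each witness* cannot raise high enough to outscope *several authors*; only the surface ordering *several authors* > *each witness* is available.

No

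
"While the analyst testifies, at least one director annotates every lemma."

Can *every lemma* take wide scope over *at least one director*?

Neither queried DP is inside the adjunct, so the adjunct-island constraint does not apply.
QR within a single clause is free, so the lower quantifier may take scope over the higher one.

Yes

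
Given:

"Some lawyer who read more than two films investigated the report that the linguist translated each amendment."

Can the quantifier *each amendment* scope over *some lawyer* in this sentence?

The DP *each amendment* is contained in the complex NP *the report that the linguist translated each amendment*.
The complex NP is opaque for QR — the quantifier is frozen inside the noun's complement.
There is no licit LF on which *each amendment* c-commands *some lawyer*.

No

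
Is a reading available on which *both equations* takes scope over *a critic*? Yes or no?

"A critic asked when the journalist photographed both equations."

The DP *both equations* is contained in the embedded question *when the journalist photographed both equations*.
The wh-island constraint blocks QR out of an embedded interrogative.
The inverse ordering *both equations* > *a critic* is therefore underivable.

No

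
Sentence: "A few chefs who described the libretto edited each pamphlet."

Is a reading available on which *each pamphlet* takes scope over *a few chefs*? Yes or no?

Yes

*each pamphlet* sits in the matrix clause, not in the relative clause on *a few chefs*.
With no island boundary between them, the object can take inverse scope over the subject via ordinary QR within the clause.
The sentence is scopally ambiguous between *a few chefs* > *each pamphlet* and *each pamphlet* > *a few chefs*.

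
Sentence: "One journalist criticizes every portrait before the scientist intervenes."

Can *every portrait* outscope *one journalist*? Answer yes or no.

Yes

Although there is an adjunct clause, *every portrait* is in the main clause, not inside the adjunct.
No island intervenes, so both surface and inverse scope are derivable.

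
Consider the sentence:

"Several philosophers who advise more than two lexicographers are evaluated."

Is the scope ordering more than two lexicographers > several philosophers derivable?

No

*more than two lexicographers* occurs within the relative clause *who advise more than two lexicographers*.
Relative clauses are scope islands: a quantifier cannot QR out of a relative clause to take scope in the matrix clause.
The inverse ordering *more than two lexicographers* > *several philosophers* is therefore underivable.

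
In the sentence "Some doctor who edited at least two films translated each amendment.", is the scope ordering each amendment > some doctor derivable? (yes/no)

Yes

The RC *who edited at least two films* is an island, but *each amendment* is not inside it — it is the matrix object, a clausemate of *some doctor*.
Ordinary QR to a clause-peripheral position gives the wide-scope LF for the lower DP.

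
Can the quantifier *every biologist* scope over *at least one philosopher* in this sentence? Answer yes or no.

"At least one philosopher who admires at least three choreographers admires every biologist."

Yes

*every biologist* sits in the matrix clause, not in the relative clause on *at least one philosopher*.
Ordinary QR to a clause-peripheral position gives the wide-scope LF for the lower DP.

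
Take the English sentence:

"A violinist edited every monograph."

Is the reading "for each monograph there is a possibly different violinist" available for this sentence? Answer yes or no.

Yes

That reading corresponds to *every monograph* > *a violinist*.
Both DPs are arguments of the same predicate; there is no clause or island boundary between them.
Nothing blocks QR of the lower DP to a position above the higher one, so inverse scope is available.
The sentence is scopally ambiguous between *a violinist* > *every monograph* and *every monograph* > *a violinist*.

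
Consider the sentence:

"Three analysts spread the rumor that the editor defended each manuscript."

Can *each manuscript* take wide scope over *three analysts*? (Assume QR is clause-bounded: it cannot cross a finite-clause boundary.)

No

Structurally, *each manuscript* is inside the complex NP *the rumor that the editor defended each manuscript*.
A that-clause complement to a noun is an island; QR cannot cross the NP boundary.
So *each manuscript* cannot raise high enough to outscope *three analysts*; only the surface ordering *three analysts* > *each manuscript* is available.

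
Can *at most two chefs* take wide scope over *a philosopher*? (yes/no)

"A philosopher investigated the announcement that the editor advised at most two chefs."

No

The DP *at most two chefs* is contained in the complex NP *the announcement that the editor advised at most two chefs*.
Since the clause is the complement of a nominal head, the CNPC blocks scope extraction.
So *at most two chefs* cannot raise high enough to outscope *a philosopher*; only the surface ordering *a philosopher* > *at most two chefs* is available.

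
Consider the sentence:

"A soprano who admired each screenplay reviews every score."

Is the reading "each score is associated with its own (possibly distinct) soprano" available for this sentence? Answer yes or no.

Yes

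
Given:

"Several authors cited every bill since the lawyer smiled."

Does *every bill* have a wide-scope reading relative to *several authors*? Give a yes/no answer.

Although there is an adjunct clause, *every bill* is in the main clause, not inside the adjunct.
With no island boundary between them, the object can take inverse scope over the subject via ordinary QR within the clause.

Yes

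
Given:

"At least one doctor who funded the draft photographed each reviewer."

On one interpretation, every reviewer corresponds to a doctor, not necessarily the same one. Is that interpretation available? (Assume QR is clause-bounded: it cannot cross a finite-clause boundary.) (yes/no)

That reading corresponds to *each reviewer* > *at least one doctor*.
The RC *who funded the draft* is an island, but *each reviewer* is not inside it — it is the matrix object, a clausemate of *at least one doctor*.
With no island boundary between them, the object can take inverse scope over the subject via ordinary QR within the clause.

Yes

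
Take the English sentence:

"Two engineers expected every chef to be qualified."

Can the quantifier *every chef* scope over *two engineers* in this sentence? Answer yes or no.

The ECM infinitive is scope-transparent — *every chef* is free to raise above *two engineers*.
No island intervenes, so both surface and inverse scope are derivable.

Yes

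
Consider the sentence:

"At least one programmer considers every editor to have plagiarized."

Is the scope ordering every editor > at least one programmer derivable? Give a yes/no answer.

This is an ECM construction: *every editor* is the infinitival subject, Case-marked by the matrix verb, and the infinitive is transparent for QR.
QR within a single clause is free, so the lower quantifier may take scope over the higher one.

Yes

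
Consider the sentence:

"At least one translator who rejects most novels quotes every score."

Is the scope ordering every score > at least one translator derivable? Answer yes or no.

*every score* sits in the matrix clause, not in the relative clause on *at least one translator*.
Since no island is crossed, the inverse ordering is licensed alongside surface scope.

Yes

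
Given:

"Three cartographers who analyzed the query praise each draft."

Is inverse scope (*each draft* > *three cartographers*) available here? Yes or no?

Yes

Although the sentence contains a relative clause (*who analyzed the query*), *each draft* is outside it, in the matrix VP.
No island intervenes, so both surface and inverse scope are derivable.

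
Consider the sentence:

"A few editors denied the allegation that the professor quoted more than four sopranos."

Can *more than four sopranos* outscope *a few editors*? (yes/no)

No

*more than four sopranos* is embedded in the complex NP *the allegation that the professor quoted more than four sopranos*.
Since the clause is the complement of a nominal head, the CNPC blocks scope extraction.
So the wide-scope reading for *more than four sopranos* is blocked.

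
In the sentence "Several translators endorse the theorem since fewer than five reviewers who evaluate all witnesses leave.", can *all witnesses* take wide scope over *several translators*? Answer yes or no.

No

The target quantifier *all witnesses* is part of the relative clause *who evaluate all witnesses*, which is itself inside the adjunct *since fewer than five reviewers who evaluate all witnesses leave*.
The quantifier would have to escape first the RC and then the adjunct — two independent island violations.
*all witnesses* > *several translators* would require crossing that boundary, which is illicit.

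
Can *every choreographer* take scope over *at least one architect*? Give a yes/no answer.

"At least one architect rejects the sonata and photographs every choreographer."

*every choreographer* occurs within one conjunct of the coordinate structure (*photographs every choreographer*).
The Coordinate Structure Constraint blocks movement (including QR) out of a single conjunct.
Hence only narrow scope for *every choreographer* (under *at least one architect*) survives.
(Only the surface reading survives: one fixed architect with respect to all the relevant choreographers.)

No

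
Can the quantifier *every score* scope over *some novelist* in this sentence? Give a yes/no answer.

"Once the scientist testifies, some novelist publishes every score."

Yes

*every score* is a matrix argument; the adjunct is an island but the target quantifier is outside it.
QR within a single clause is free, so the lower quantifier may take scope over the higher one.
The sentence is scopally ambiguous between *some novelist* > *every score* and *every score* > *some novelist*.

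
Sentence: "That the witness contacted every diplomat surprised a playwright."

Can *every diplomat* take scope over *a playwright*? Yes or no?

No

*every diplomat* is embedded in the sentential subject *that the witness contacted every diplomat*.
The Sentential Subject Constraint rules out raising the quantifier out of the that-clause subject.
*every diplomat* > *a playwright* would require crossing that boundary, which is illicit.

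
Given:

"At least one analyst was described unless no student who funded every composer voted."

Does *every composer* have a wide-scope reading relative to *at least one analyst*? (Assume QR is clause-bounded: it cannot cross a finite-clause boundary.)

*every composer* occurs within the relative clause *who funded every composer*, which is itself inside the adjunct *unless no student who funded every composer voted*.
Nested islands: the RC island is itself inside an adjunct island, so wide scope is doubly excluded.
So *every composer* cannot raise high enough to outscope *at least one analyst*; only the surface ordering *at least one analyst* > *every composer* is available.

No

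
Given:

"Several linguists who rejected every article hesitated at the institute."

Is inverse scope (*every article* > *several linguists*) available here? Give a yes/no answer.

No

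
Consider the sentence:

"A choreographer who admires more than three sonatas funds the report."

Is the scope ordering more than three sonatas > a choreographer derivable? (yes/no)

No

*more than three sonatas* sits inside the relative clause *who admires more than three sonatas*.
The relative clause forms an island for QR, so the quantifier is confined to the head noun's restrictor.
So the wide-scope reading for *more than three sonatas* is blocked.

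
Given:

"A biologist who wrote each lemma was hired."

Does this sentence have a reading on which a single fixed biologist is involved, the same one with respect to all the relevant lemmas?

The described interpretation is the *a biologist* > *each lemma* scoping.
Surface scope (*a biologist* > *each lemma*) is always derivable; islands only block QR, not in-situ interpretation.

Yes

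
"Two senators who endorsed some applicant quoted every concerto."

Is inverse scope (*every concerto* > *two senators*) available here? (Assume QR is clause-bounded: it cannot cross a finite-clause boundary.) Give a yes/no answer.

Yes

Although the sentence contains a relative clause (*who endorsed some applicant*), *every concerto* is outside it, in the matrix VP.
With no island boundary between them, the object can take inverse scope over the subject via ordinary QR within the clause.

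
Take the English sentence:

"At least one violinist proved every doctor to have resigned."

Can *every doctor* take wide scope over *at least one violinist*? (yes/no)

*every doctor* is the subject of an ECM infinitive — the infinitival complement of an ECM verb is not a scope island, so *every doctor* can raise into the matrix clause.
Since no island is crossed, the inverse ordering is licensed alongside surface scope.
So *every doctor* > *at least one violinist* is among the available readings.

Yes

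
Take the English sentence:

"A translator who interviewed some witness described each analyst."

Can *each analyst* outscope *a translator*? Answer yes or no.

Yes

Although the sentence contains a relative clause (*who interviewed some witness*), *each analyst* is outside it, in the matrix VP.
Since no island is crossed, the inverse ordering is licensed alongside surface scope.
Both orderings are possible: *a translator* > *each analyst* and *each analyst* > *a translator*.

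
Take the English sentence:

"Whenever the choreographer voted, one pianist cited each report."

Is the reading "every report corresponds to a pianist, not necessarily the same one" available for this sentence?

The paraphrase describes the scope ordering *each report* > *one pianist*.
Neither queried DP is inside the adjunct, so the adjunct-island constraint does not apply.
No island intervenes, so both surface and inverse scope are derivable.

Yes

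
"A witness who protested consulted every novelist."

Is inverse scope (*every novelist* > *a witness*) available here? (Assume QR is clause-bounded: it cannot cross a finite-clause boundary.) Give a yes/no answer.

Yes

The RC *who protested* is an island, but *every novelist* is not inside it — it is the matrix object, a clausemate of *a witness*.
Since no island is crossed, the inverse ordering is licensed alongside surface scope.
So *every novelist* > *a witness* is among the available readings.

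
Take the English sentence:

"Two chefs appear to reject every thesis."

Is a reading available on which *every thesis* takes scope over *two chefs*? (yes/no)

The matrix predicate is a raising verb, whose infinitival complement is not a scope island — *every thesis* can QR into the matrix clause.
Ordinary QR to a clause-peripheral position gives the wide-scope LF for the lower DP.

Yes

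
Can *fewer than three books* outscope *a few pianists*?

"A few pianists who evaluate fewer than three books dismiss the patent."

No

The DP *fewer than three books* is contained in the relative clause *who evaluate fewer than three books*.
Quantifiers inside a relative clause are trapped there; the RC boundary blocks QR.
*fewer than three books* is confined to the island and cannot take scope over *a few pianists*.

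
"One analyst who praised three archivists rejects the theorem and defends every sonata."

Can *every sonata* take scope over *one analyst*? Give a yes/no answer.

No

*every sonata* sits inside one conjunct of the coordinate structure (*defends every sonata*).
Coordinate structures are islands for non-across-the-board movement, QR included.
So the wide-scope reading for *every sonata* is blocked.
(Only the surface reading survives: one fixed analyst with respect to all the relevant sonatas.)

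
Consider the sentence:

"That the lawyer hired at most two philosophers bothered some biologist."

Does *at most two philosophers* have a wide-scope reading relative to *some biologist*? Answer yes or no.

No

Structurally, *at most two philosophers* is inside the sentential subject *that the lawyer hired at most two philosophers*.
The subject-island constraint blocks QR out of a clausal subject.
So *at most two philosophers* cannot raise to a position above *some biologist*.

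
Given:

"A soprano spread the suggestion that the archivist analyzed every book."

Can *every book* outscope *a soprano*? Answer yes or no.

The target quantifier *every book* is part of the complex NP *the suggestion that the archivist analyzed every book*.
A that-clause complement to a noun is an island; QR cannot cross the NP boundary.
The inverse ordering *every book* > *a soprano* is therefore underivable.
(Only the surface reading survives: one fixed soprano with respect to all the relevant books.)

No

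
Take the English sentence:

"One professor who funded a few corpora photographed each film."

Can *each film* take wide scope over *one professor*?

Yes

*each film* sits in the matrix clause, not in the relative clause on *one professor*.
With no island boundary between them, the object can take inverse scope over the subject via ordinary QR within the clause.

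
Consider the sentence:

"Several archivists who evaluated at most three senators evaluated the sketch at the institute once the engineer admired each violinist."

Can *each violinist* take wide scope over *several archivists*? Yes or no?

*each violinist* sits inside the adjunct clause *once the engineer admired each violinist*.
Since the clause is an adjunct (not a complement), the Adjunct Condition blocks QR across its edge.
The inverse ordering *each violinist* > *several archivists* is therefore underivable.

No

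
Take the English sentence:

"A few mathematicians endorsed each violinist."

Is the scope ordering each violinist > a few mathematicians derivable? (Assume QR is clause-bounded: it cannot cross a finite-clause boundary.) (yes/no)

*each violinist* and *a few mathematicians* are in the same minimal clause.
Since no island is crossed, the inverse ordering is licensed alongside surface scope.

Yes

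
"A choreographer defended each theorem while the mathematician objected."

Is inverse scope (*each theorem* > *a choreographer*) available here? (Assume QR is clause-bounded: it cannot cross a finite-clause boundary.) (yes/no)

The adjunct clause does not contain *each theorem*, which is the matrix object.
Clause-internal QR can adjoin the lower DP above the subject, yielding the inverse reading.

Yes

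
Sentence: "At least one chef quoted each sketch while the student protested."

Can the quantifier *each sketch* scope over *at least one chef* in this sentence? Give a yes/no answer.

Yes

The adjunct island is irrelevant here — *each sketch* and *at least one chef* are both in the matrix clause.
Nothing blocks QR of the lower DP to a position above the higher one, so inverse scope is available.
So *each sketch* > *at least one chef* is among the available readings.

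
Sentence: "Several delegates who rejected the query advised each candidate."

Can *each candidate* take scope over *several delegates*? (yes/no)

Yes

*each candidate* sits in the matrix clause, not in the relative clause on *several delegates*.
Clause-internal QR can adjoin the lower DP above the subject, yielding the inverse reading.
So *each candidate* > *several delegates* is among the available readings.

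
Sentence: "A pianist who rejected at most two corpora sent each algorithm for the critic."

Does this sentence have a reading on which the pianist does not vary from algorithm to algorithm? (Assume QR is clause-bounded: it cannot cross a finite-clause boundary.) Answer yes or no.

Yes

The paraphrase describes the scope ordering *a pianist* > *each algorithm*.
That is the surface-scope ordering, which is always one of the available readings — island constraints only ever restrict inverse scope.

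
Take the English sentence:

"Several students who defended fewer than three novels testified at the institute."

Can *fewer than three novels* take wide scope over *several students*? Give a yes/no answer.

*fewer than three novels* is embedded in the relative clause *who defended fewer than three novels*.
The relative clause forms an island for QR, so the quantifier is confined to the head noun's restrictor.
Hence only narrow scope for *fewer than three novels* (under *several students*) survives.

No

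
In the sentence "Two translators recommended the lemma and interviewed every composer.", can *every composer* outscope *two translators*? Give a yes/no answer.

No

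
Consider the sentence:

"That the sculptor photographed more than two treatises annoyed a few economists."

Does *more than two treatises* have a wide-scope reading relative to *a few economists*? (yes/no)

No

*more than two treatises* sits inside the sentential subject *that the sculptor photographed more than two treatises*.
Sentential subjects are islands: a quantifier inside the subject clause cannot raise over the matrix predicate.
So the wide-scope reading for *more than two treatises* is blocked.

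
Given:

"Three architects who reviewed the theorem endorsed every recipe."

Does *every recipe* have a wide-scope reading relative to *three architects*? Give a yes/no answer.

Yes

The relative clause *who reviewed the theorem* modifies *three architects*, but *every recipe* is not inside that relative clause — it is an argument of the matrix verb.
With no island boundary between them, the object can take inverse scope over the subject via ordinary QR within the clause.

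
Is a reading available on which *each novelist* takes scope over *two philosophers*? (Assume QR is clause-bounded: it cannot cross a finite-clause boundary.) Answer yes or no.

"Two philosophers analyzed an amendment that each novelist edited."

*each novelist* sits inside the relative clause *that each novelist edited* modifying *an amendment*.
The relative clause forms an island for QR, so the quantifier is confined to the head noun's restrictor.
So *each novelist* cannot raise to a position above *two philosophers*.

No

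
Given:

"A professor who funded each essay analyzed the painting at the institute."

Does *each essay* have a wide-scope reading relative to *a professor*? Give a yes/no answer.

No

The target quantifier *each essay* is part of the relative clause *who funded each essay*.
Quantifiers inside a relative clause are trapped there; the RC boundary blocks QR.
So *each essay* cannot raise high enough to outscope *a professor*; only the surface ordering *a professor* > *each essay* is available.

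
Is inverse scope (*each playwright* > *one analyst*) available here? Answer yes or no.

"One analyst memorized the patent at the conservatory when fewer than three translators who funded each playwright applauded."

Structurally, *each playwright* is inside the relative clause *who funded each playwright*, which is itself inside the adjunct *when fewer than three translators who funded each playwright applauded*.
Both the relative clause and the enclosing adjunct are scope islands; QR cannot cross either.
So *each playwright* cannot raise to a position above *one analyst*.
(Only the surface reading survives: one fixed analyst with respect to all the relevant playwrights.)

No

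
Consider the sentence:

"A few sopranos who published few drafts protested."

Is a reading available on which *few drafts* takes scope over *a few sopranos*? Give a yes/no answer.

No

*few drafts* sits inside the relative clause *who published few drafts*.
A relative clause is a scope island — quantifier raising cannot cross its boundary.
*few drafts* is confined to the island and cannot take scope over *a few sopranos*.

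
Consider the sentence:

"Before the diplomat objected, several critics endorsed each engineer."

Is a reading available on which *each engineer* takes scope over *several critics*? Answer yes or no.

Yes

*each engineer* is a matrix argument; the adjunct is an island but the target quantifier is outside it.
No island intervenes, so both surface and inverse scope are derivable.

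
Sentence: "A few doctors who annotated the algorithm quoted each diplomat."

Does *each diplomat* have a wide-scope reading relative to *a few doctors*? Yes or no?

Although the sentence contains a relative clause (*who annotated the algorithm*), *each diplomat* is outside it, in the matrix VP.
Since no island is crossed, the inverse ordering is licensed alongside surface scope.
Both orderings are possible: *a few doctors* > *each diplomat* and *each diplomat* > *a few doctors*.

Yes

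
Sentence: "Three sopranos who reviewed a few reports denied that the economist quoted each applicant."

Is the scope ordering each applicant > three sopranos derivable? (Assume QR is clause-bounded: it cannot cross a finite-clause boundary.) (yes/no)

The DP *each applicant* is contained in the finite complement clause *that the economist quoted each applicant*.
With QR restricted to its own tensed clause, the embedded quantifier cannot reach a matrix scope position.
*each applicant* is confined to the island and cannot take scope over *three sopranos*.

No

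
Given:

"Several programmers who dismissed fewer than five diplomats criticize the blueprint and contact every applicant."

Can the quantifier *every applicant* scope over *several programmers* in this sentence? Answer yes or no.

*every applicant* is embedded in one conjunct of the coordinate structure (*contact every applicant*).
Asymmetric QR out of one conjunct violates the Coordinate Structure Constraint.
*every applicant* is confined to the island and cannot take scope over *several programmers*.

No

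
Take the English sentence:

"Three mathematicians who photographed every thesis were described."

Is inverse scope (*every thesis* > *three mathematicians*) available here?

No

*every thesis* is embedded in the relative clause *who photographed every thesis*.
Relative clauses block scope extraction: QR cannot target a position outside the modified NP.
Hence only narrow scope for *every thesis* (under *three mathematicians*) survives.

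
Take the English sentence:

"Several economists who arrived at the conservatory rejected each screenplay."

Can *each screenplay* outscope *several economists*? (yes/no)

Yes

*each screenplay* sits in the matrix clause, not in the relative clause on *several economists*.
QR within a single clause is free, so the lower quantifier may take scope over the higher one.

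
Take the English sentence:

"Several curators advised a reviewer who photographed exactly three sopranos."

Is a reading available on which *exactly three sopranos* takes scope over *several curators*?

No

The DP *exactly three sopranos* is contained in the relative clause *who photographed exactly three sopranos* modifying *a reviewer*.
QR out of a relative clause is ruled out by the relative-clause island constraint.
Hence only narrow scope for *exactly three sopranos* (under *several curators*) survives.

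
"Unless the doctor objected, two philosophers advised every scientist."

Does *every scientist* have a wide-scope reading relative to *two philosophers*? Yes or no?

Yes

The adjunct clause does not contain *every scientist*, which is the matrix object.
With no island boundary between them, the object can take inverse scope over the subject via ordinary QR within the clause.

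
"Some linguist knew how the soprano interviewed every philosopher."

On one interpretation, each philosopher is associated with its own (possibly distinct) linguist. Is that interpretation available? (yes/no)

No

This is the *every philosopher* > *some linguist* reading.
*every philosopher* is embedded in the embedded question *how the soprano interviewed every philosopher*.
An indirect question is a wh-island; the filled [Spec,CP] blocks QR across the CP edge.
So *every philosopher* cannot raise to a position above *some linguist*.
(Only the surface reading survives: one fixed linguist with respect to all the relevant philosophers.)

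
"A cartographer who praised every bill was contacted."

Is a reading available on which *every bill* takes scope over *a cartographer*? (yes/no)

No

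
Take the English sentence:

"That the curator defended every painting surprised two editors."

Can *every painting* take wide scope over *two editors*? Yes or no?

The target quantifier *every painting* is part of the sentential subject *that the curator defended every painting*.
Sentential subjects are islands: a quantifier inside the subject clause cannot raise over the matrix predicate.
So the wide-scope reading for *every painting* is blocked.

No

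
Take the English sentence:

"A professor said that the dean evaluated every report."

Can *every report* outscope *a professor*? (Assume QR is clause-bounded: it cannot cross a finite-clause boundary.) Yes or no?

The target quantifier *every report* is part of the finite complement clause *that the dean evaluated every report*.
With QR restricted to its own tensed clause, the embedded quantifier cannot reach a matrix scope position.
Hence only narrow scope for *every report* (under *a professor*) survives.
(Only the surface reading survives: one fixed professor with respect to all the relevant reports.)

No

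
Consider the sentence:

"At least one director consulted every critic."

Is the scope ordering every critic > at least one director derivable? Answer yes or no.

*every critic* is the matrix object and *at least one director* the matrix subject; the two are clausemates.
Ordinary QR to a clause-peripheral position gives the wide-scope LF for the lower DP.

Yes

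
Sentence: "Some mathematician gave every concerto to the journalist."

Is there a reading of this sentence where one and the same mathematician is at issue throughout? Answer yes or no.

This is the *some mathematician* > *every concerto* reading.
Nothing needs to raise for *some mathematician* > *every concerto*, so no island constraint is at stake.

Yes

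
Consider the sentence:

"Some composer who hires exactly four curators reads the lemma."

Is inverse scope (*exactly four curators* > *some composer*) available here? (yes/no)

No

Structurally, *exactly four curators* is inside the relative clause *who hires exactly four curators*.
Relative clauses are scope islands: a quantifier cannot QR out of a relative clause to take scope in the matrix clause.
The inverse ordering *exactly four curators* > *some composer* is therefore underivable.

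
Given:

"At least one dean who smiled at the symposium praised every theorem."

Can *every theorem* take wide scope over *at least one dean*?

Yes

Although the sentence contains a relative clause (*who smiled at the symposium*), *every theorem* is outside it, in the matrix VP.
Nothing blocks QR of the lower DP to a position above the higher one, so inverse scope is available.
The sentence is scopally ambiguous between *at least one dean* > *every theorem* and *every theorem* > *at least one dean*.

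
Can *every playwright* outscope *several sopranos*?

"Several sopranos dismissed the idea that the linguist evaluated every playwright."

*every playwright* sits inside the complex NP *the idea that the linguist evaluated every playwright*.
A that-clause complement to a noun is an island; QR cannot cross the NP boundary.
So *every playwright* cannot raise high enough to outscope *several sopranos*; only the surface ordering *several sopranos* > *every playwright* is available.

No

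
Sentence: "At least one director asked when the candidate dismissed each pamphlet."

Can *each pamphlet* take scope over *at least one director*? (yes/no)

No

The DP *each pamphlet* is contained in the embedded question *when the candidate dismissed each pamphlet*.
An indirect question is a wh-island; the filled [Spec,CP] blocks QR across the CP edge.
There is no licit LF on which *each pamphlet* c-commands *at least one director*.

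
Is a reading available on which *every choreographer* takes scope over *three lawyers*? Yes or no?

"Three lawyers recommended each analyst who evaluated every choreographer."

No

The DP *every choreographer* is contained in the relative clause *who evaluated every choreographer* modifying *each analyst*.
A relative clause is a scope island — quantifier raising cannot cross its boundary.
So *every choreographer* cannot raise to a position above *three lawyers*.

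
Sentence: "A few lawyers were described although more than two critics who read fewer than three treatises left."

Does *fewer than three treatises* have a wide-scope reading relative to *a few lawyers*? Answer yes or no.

The DP *fewer than three treatises* is contained in the relative clause *who read fewer than three treatises*, which is itself inside the adjunct *although more than two critics who read fewer than three treatises left*.
Both the relative clause and the enclosing adjunct are scope islands; QR cannot cross either.
The inverse ordering *fewer than three treatises* > *a few lawyers* is therefore underivable.

No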